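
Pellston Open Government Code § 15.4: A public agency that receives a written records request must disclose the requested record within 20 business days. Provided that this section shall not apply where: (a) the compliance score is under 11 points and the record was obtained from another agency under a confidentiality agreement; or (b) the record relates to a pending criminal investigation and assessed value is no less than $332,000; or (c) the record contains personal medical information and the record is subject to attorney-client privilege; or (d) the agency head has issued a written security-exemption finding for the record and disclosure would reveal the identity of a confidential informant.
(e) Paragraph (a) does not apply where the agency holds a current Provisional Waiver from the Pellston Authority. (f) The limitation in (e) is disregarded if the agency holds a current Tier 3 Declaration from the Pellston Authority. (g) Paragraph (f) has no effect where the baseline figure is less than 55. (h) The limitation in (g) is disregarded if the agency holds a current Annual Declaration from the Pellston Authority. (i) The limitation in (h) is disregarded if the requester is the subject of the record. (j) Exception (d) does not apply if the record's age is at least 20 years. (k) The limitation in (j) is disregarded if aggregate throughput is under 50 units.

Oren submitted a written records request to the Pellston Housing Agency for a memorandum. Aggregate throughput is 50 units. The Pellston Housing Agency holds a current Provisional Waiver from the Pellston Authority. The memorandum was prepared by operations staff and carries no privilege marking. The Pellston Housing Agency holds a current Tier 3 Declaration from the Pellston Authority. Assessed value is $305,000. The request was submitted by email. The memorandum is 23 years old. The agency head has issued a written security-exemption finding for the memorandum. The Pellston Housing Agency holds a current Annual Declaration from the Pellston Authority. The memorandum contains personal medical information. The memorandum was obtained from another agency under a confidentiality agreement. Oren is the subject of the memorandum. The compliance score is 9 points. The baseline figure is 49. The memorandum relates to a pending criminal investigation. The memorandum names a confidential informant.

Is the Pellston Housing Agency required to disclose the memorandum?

Yes — the Pellston Housing Agency must disclose the memorandum.

Exception (a)'s conditions are all satisfied: the compliance score is 9 points, under the 11 points limit; the memorandum was obtained under a confidentiality agreement. But: (e) operates against (a): a current Provisional Waiver is held. (f) operates (a current Tier 3 Declaration is held), but yields to (g): (g) operates against (f): the baseline figure is 49, less than the 55 limit. (h) operates (a current Annual Declaration is held), but is overridden by (i): (i) operates against (h): Oren is the subject of the memorandum. So (a) is unavailable.
Exception (b) fails — assessed value is $305,000, short of $332,000.
Exception (c) does not apply: the memorandum carries no privilege marking.
All of (d)'s requirements are met (a written security-exemption finding has been issued; the memorandum names a confidential informant). However, paragraphs (j)–(k) must be considered: (j) applies — the record's age is 23 years, meeting the 20 years threshold. (k) is not engaged (aggregate throughput is 50 units, not under 50 units), so (j) stands. Exception (d) does not apply.
Every exception is unavailable, so the rule governs.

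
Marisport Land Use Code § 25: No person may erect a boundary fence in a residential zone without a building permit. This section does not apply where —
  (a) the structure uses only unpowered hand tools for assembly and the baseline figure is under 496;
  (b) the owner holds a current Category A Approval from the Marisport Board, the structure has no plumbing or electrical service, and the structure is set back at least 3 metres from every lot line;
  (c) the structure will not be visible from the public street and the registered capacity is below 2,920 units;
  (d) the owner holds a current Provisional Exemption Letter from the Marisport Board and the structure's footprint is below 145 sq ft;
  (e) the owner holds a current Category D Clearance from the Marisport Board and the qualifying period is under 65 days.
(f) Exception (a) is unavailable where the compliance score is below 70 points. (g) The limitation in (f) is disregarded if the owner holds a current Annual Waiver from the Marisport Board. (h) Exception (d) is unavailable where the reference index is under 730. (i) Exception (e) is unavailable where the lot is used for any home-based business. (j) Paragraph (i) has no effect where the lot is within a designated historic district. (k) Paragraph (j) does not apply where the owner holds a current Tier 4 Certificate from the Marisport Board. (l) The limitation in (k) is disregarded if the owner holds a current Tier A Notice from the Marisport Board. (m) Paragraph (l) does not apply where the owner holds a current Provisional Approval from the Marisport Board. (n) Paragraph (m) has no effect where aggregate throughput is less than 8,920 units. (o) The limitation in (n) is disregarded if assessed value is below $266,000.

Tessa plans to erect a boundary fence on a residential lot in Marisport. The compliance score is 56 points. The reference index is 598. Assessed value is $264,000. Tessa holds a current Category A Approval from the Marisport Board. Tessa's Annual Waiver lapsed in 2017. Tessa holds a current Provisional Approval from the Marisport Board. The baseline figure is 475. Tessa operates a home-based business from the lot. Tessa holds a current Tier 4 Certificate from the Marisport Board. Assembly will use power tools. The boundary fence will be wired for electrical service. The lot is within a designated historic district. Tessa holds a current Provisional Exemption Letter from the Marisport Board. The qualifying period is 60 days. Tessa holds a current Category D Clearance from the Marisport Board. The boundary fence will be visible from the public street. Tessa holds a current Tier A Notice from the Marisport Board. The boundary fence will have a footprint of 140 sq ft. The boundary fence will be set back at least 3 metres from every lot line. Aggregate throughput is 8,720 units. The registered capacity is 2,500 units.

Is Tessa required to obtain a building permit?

Yes — Tessa must obtain a building permit.

Exception (a) fails — assembly uses power tools.
Exception (b) does not apply: electrical service is planned.
Exception (c) does not apply: the structure will be visible from the street.
Exception (d): a current Provisional Exemption Letter is held; the structure's footprint is 140 sq ft, below the 145 sq ft limit — every condition holds. However, paragraph (h) must be considered: (h) operates against (d): the reference index is 598, under the 730 limit. So (d) is unavailable.
Exception (e) is satisfied on its face — a current Category D Clearance is held; the qualifying period is 60 days, under the 65 days limit. But: (i) operates against (e): a home-based business operates on the lot. (j) would limit (i) — the lot is in a historic district — but (k) sets (j) aside: (k) operates against (j): a current Tier 4 Certificate is held. (l) applies (a current Tier A Notice is held), but is itself disapplied by (m): (m) operates against (l): a current Provisional Approval is held. (n) is engaged (aggregate throughput is 8,720 units, less than the 8,920 units limit), but is overridden by (o): (o) operates against (n): assessed value is $264,000, below the $266,000 limit. (e) is therefore removed.
No exception is made out. Tessa falls within the general rule.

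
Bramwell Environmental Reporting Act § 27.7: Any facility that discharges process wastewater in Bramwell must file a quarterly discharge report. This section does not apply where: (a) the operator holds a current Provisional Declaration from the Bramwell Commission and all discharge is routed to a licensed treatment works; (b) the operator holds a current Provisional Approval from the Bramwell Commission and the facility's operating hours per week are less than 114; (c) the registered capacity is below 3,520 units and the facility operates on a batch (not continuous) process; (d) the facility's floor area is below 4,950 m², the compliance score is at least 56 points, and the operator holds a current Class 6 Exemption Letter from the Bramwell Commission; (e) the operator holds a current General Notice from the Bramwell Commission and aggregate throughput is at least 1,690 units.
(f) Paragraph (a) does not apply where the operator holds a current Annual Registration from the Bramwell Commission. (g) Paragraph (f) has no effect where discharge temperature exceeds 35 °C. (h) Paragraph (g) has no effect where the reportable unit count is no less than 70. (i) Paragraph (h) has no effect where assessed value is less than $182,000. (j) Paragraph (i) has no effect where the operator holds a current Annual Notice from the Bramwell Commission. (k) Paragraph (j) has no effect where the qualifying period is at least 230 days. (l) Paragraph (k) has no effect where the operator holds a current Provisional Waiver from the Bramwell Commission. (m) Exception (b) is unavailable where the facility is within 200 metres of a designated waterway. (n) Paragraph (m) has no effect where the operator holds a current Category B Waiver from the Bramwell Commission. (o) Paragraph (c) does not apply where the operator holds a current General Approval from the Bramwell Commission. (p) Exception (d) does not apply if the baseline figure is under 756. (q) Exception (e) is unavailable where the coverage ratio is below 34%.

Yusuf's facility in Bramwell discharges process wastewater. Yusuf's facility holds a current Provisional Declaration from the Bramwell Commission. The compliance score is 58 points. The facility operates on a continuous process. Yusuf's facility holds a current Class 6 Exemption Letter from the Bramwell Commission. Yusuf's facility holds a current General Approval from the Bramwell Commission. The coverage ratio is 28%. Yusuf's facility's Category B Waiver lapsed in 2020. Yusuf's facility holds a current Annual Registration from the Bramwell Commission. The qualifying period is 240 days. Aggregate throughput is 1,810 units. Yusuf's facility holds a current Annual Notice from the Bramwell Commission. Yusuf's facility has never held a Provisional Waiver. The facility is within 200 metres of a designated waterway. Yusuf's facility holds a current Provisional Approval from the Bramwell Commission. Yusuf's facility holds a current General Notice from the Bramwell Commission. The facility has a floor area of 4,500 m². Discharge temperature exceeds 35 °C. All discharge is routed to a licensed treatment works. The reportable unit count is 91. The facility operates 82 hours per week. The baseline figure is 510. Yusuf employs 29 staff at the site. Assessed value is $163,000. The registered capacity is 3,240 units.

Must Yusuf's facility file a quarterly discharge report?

Exception (a): a current Provisional Declaration is held; discharge is routed to a licensed treatment works — every condition holds. Applying paragraphs (f)–(l): (f) is engaged (a current Annual Registration is held), but yields to (g): (g) operates against (f): discharge temperature exceeds 35 °C. (h) would limit (g) — the reportable unit count is 91, meeting the 70 threshold — but (i) sets (h) aside: (i) operates against (h): assessed value is $163,000, less than the $182,000 limit. (j) would limit (i) — a current Annual Notice is held — but (k) sets (j) aside: (k) operates against (j): the qualifying period is 240 days, meeting the 230 days threshold. (l) is inapplicable (the Provisional Waiver is not current), so (k) stands. Exception (a) stands.
Exception (b)'s conditions are all satisfied: a current Provisional Approval is held; the facility's operating hours per week are 82, less than the 114 limit. But: (m) is triggered — the facility is within 200 m of a designated waterway. (n), which would lift (m), is inapplicable — the Category B Waiver is not current. So (b) is unavailable.
Exception (c) does not apply: the facility operates on a continuous process.
Exception (d): the facility's floor area is 4,500 m², below the 4,950 m² limit; the compliance score is 58 points, meeting the 56 points threshold; a current Class 6 Exemption Letter is held — every condition holds. However, paragraph (p) must be considered: (p) operates against (d): the baseline figure is 510, under the 756 limit. So (d) is unavailable.
Exception (e): a current General Notice is held; aggregate throughput is 1,810 units, meeting the 1,690 units threshold — every condition holds. But: (q) operates — the coverage ratio is 28%, below the 34% limit. So (e) is unavailable.

No — exception (a) applies; Yusuf's facility is not required to file a quarterly discharge report.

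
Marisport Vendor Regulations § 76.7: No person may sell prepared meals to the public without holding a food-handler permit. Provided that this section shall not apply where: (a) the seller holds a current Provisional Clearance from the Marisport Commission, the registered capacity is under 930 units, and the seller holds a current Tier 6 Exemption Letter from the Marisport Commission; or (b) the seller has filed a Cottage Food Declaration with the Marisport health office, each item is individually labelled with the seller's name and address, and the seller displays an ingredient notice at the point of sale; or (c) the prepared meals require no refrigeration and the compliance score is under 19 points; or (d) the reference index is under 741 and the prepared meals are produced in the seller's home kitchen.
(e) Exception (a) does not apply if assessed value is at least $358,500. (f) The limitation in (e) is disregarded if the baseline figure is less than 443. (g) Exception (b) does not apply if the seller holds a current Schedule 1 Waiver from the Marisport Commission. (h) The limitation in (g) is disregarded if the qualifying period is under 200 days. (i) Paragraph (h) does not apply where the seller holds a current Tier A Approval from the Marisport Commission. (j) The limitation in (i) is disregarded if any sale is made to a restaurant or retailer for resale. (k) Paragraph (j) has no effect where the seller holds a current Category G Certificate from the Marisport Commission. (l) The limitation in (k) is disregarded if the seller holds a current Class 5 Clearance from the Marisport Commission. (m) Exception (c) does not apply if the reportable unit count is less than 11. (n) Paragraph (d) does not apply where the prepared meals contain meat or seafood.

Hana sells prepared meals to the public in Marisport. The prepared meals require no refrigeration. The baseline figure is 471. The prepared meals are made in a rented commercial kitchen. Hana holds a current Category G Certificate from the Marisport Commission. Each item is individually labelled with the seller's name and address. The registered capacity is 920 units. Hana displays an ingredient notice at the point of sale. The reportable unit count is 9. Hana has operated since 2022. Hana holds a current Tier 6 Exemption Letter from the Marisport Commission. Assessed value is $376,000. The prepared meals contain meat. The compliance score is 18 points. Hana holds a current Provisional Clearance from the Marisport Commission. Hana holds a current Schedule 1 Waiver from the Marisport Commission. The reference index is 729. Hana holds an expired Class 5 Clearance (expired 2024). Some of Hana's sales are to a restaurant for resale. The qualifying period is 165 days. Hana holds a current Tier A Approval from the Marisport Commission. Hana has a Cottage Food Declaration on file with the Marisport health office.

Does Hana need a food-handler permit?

Exception (a): a current Provisional Clearance is held; the registered capacity is 920 units, under the 930 units limit; a current Tier 6 Exemption Letter is held — every condition holds. Turning to paragraphs (e)–(f): (e) is triggered — assessed value is $376,000, meeting the $358,500 threshold. (f) is inapplicable (the baseline figure is 471, not less than 443), so (e) stands. So (a) is unavailable.
All of (b)'s requirements are met (a Cottage Food Declaration is on file; items are individually labelled; an ingredient notice is displayed). However, paragraphs (g)–(l) must be considered: (g) operates against (b): a current Schedule 1 Waiver is held. (h) would limit (g) — the qualifying period is 165 days, under the 200 days limit — but (i) sets (h) aside: (i) operates against (h): a current Tier A Approval is held. (j) would limit (i) — some sales are to a restaurant for resale — but (k) sets (j) aside: (k) operates against (j): a current Category G Certificate is held. (l), which would lift (k), does not operate here — there is no Class 5 Clearance in force. (b) is therefore removed.
Exception (c) is satisfied on its face — the prepared meals are shelf-stable; the compliance score is 18 points, under the 19 points limit. However, paragraph (m) must be considered: (m) operates against (c): the reportable unit count is 9, less than the 11 limit. (c) is therefore removed.
Exception (d) requires that the prepared meals are produced in the seller's home kitchen; but the prepared meals are made in a commercial kitchen, not a home kitchen, so (d) is unavailable.
No exception applies. The general rule governs.

Yes — Hana must hold a food-handler permit.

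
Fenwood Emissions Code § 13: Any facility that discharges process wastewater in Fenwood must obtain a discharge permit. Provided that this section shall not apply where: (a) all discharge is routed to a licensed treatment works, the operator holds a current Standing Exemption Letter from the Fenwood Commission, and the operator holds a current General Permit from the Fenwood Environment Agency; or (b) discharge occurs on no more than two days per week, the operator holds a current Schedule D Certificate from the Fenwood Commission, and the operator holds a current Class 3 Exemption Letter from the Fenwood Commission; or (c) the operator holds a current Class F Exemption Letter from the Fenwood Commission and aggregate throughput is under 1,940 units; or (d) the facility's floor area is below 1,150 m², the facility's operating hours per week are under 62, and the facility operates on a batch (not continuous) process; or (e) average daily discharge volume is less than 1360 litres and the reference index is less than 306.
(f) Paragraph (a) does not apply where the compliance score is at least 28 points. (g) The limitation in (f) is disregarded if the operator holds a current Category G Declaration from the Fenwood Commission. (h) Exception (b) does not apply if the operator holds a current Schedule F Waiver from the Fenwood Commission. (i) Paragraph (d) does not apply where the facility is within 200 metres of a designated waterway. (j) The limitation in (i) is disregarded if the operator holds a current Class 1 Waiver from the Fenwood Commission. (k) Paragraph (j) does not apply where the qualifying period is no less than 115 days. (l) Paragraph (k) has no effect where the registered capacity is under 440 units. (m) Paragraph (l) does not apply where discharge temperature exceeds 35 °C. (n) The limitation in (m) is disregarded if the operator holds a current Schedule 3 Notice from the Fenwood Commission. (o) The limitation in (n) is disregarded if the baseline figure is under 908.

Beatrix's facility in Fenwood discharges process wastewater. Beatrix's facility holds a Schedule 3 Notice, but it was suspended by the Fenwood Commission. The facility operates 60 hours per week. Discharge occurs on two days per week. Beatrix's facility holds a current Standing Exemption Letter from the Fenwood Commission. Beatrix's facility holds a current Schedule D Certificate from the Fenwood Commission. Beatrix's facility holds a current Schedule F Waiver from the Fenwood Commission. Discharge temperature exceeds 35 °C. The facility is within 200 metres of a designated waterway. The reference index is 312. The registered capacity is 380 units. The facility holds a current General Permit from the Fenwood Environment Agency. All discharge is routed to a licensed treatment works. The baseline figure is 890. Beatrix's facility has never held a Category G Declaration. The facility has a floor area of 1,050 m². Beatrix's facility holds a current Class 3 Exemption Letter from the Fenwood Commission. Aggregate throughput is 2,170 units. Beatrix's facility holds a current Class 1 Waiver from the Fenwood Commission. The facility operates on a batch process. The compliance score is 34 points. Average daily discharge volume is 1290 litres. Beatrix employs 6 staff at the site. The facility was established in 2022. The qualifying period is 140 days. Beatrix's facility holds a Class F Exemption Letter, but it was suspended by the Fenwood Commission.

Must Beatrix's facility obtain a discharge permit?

All of (a)'s requirements are met (discharge is routed to a licensed treatment works; a current Standing Exemption Letter is held; a current General Permit is held). However, paragraphs (f)–(g) must be considered: (f) applies — the compliance score is 34 points, meeting the 28 points threshold. (g) is not triggered (no current Category G Declaration is held), so (f) stands. Exception (a) does not apply.
Exception (b)'s conditions are all satisfied: discharge occurs on no more than two days per week; a current Schedule D Certificate is held; a current Class 3 Exemption Letter is held. But: (h) is engaged — a current Schedule F Waiver is held. So (b) is unavailable.
Exception (c) fails — there is no Class F Exemption Letter in force.
Exception (d): the facility's floor area is 1,050 m², below the 1,150 m² limit; the facility's operating hours per week are 60, under the 62 limit; the facility operates on a batch process — every condition holds. However, paragraphs (i)–(o) must be considered: (i) is triggered — the facility is within 200 m of a designated waterway. (j) is engaged (a current Class 1 Waiver is held), but is itself disapplied by (k): (k) applies — the qualifying period is 140 days, meeting the 115 days threshold. (l) applies (the registered capacity is 380 units, under the 440 units limit), but is overridden by (m): (m) operates against (l): discharge temperature exceeds 35 °C. (n), which would lift (m), does not operate here — no current Schedule 3 Notice is held. So (d) is unavailable.
Exception (e) requires that the reference index is less than 306; but the reference index is 312, not less than 306, so (e) is unavailable.
No exception applies. The general rule governs.

Yes — Beatrix's facility must obtain a discharge permit.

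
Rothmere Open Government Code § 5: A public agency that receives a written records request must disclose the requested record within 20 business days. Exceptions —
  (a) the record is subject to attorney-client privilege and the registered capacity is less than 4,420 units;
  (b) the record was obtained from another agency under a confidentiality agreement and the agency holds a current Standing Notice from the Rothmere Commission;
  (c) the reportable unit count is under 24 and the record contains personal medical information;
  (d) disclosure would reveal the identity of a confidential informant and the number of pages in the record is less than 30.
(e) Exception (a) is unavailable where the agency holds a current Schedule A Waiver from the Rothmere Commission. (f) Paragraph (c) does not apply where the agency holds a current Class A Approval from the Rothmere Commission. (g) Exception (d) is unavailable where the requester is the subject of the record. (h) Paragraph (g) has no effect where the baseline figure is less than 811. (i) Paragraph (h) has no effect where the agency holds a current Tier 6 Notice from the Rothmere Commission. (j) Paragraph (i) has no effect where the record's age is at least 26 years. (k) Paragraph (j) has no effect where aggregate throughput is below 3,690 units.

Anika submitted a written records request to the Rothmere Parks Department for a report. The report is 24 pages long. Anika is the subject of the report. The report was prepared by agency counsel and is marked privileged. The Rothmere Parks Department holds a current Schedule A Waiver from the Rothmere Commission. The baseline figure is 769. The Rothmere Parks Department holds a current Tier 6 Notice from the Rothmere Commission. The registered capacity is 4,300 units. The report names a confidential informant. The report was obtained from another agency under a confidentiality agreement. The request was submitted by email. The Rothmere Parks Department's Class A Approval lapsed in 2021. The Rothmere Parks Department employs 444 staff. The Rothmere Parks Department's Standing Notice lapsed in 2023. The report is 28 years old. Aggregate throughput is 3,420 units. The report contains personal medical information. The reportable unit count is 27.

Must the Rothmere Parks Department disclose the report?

Yes — the Rothmere Parks Department must disclose the report.

All of (a)'s requirements are met (the report is privileged; the registered capacity is 4,300 units, less than the 4,420 units limit). But applying paragraph (e): (e) is engaged — a current Schedule A Waiver is held. So (a) is unavailable.
Exception (b) does not apply: the Standing Notice is not current.
Exception (c) fails — the reportable unit count is 27, not under 24.
Exception (d) is satisfied on its face — the report names a confidential informant; the number of pages in the record is 24, less than the 30 limit. But applying paragraphs (g)–(k): (g) is triggered — Anika is the subject of the report. (h) applies (the baseline figure is 769, less than the 811 limit), but is overridden by (i): (i) operates against (h): a current Tier 6 Notice is held. (j) is engaged (the record's age is 28 years, meeting the 26 years threshold), but is itself disapplied by (k): (k) operates — aggregate throughput is 3,420 units, below the 3,690 units limit. So (d) is unavailable.
Every exception is unavailable, so the rule governs.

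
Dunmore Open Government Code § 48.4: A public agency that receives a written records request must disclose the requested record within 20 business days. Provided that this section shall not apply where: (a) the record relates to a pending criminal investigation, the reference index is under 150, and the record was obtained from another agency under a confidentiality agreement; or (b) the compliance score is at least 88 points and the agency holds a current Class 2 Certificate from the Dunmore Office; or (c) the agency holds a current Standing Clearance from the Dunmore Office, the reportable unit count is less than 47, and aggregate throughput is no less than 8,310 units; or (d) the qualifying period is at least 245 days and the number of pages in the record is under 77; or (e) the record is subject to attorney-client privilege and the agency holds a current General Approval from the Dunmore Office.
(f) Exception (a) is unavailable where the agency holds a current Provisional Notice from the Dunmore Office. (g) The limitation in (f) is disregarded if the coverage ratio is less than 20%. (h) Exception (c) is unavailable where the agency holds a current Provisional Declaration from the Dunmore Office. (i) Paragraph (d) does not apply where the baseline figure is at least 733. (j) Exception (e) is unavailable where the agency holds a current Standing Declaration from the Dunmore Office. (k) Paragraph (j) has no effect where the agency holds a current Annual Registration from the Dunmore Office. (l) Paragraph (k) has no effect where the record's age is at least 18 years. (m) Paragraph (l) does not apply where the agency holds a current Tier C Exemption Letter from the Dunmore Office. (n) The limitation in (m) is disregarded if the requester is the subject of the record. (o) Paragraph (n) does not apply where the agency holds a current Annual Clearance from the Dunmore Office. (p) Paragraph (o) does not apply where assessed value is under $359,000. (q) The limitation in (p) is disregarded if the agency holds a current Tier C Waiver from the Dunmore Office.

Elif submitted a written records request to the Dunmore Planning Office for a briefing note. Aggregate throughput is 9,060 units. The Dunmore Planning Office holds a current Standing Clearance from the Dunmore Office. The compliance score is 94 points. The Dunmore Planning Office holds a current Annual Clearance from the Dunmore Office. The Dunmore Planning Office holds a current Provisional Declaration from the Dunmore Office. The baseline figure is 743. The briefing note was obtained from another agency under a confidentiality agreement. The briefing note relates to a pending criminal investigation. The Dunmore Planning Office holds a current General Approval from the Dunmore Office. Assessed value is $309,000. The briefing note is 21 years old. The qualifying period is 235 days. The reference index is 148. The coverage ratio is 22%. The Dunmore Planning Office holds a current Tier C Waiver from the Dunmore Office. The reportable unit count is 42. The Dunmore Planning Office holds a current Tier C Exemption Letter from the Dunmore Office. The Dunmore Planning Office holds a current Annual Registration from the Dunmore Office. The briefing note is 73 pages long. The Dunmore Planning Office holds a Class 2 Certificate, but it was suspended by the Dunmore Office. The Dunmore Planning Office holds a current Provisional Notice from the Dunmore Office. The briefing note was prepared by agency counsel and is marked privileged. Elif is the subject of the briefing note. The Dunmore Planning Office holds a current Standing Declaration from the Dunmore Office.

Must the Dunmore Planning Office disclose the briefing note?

No — exception (e) applies; the Dunmore Planning Office is not required to disclose the briefing note.

Exception (a): the briefing note relates to a pending investigation; the reference index is 148, under the 150 limit; the briefing note was obtained under a confidentiality agreement — every condition holds. But: (f) operates against (a): a current Provisional Notice is held. (g), which would lift (f), does not operate here — the coverage ratio is 22%, not less than 20%. Exception (a) does not apply.
Exception (b) requires that the agency holds a current Class 2 Certificate from the Dunmore Office; but no current Class 2 Certificate is held, so (b) is unavailable.
All of (c)'s requirements are met (a current Standing Clearance is held; the reportable unit count is 42, less than the 47 limit; aggregate throughput is 9,060 units, meeting the 8,310 units threshold). However, paragraph (h) must be considered: (h) operates against (c): a current Provisional Declaration is held. So (c) is unavailable.
Exception (d) requires that the qualifying period is at least 245 days; but the qualifying period is 235 days, short of 245 days, so (d) is unavailable.
Exception (e) is satisfied on its face — the briefing note is privileged; a current General Approval is held. As to paragraphs (j)–(q): (j) operates (a current Standing Declaration is held), but is overridden by (k): (k) operates against (j): a current Annual Registration is held. (l) would limit (k) — the record's age is 21 years, meeting the 18 years threshold — but (m) sets (l) aside: (m) operates — a current Tier C Exemption Letter is held. (n) would limit (m) — Elif is the subject of the briefing note — but (o) sets (n) aside: (o) operates against (n): a current Annual Clearance is held. (p) would limit (o) — assessed value is $309,000, under the $359,000 limit — but (q) sets (p) aside: (q) operates against (p): a current Tier C Waiver is held. Exception (e) stands.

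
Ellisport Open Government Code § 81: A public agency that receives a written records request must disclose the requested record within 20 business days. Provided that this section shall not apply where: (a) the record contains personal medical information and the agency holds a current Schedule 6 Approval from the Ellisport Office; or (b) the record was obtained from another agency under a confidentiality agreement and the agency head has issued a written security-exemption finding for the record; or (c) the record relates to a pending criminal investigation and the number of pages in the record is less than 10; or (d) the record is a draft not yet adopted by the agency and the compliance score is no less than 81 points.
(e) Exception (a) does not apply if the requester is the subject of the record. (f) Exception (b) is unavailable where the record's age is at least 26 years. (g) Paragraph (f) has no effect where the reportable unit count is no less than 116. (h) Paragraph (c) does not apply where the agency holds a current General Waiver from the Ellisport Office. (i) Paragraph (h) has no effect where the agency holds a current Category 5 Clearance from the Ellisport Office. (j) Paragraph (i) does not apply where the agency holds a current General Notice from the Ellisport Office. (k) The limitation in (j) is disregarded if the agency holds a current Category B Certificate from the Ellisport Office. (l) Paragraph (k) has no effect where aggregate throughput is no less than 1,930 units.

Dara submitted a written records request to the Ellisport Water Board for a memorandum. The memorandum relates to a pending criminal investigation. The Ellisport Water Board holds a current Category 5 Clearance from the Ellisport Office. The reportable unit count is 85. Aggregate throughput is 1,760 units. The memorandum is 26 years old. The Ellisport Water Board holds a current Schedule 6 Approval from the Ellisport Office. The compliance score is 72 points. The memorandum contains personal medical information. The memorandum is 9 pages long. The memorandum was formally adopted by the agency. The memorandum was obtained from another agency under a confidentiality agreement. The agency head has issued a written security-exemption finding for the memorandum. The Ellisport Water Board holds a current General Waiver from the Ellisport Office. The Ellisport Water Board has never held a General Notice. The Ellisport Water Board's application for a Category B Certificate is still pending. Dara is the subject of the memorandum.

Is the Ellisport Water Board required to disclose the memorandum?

No — exception (c) applies; the Ellisport Water Board is not required to disclose the memorandum.

Exception (a)'s conditions are all satisfied: the memorandum contains personal medical information; a current Schedule 6 Approval is held. But: (e) operates — Dara is the subject of the memorandum. So (a) is unavailable.
Exception (b) is satisfied on its face — the memorandum was obtained under a confidentiality agreement; a written security-exemption finding has been issued. But applying paragraphs (f)–(g): (f) operates against (b): the record's age is 26 years, meeting the 26 years threshold. (g), which would lift (f), is inapplicable — the reportable unit count is 85, short of 116. Exception (b) does not apply.
Exception (c): the memorandum relates to a pending investigation; the number of pages in the record is 9, less than the 10 limit — every condition holds. Applying paragraphs (h)–(l): (h) applies (a current General Waiver is held), but is itself disapplied by (i): (i) operates against (h): a current Category 5 Clearance is held. (j) is inapplicable (no current General Notice is held), so (i) stands. (c) remains available.
Exception (d) fails — the memorandum has been formally adopted.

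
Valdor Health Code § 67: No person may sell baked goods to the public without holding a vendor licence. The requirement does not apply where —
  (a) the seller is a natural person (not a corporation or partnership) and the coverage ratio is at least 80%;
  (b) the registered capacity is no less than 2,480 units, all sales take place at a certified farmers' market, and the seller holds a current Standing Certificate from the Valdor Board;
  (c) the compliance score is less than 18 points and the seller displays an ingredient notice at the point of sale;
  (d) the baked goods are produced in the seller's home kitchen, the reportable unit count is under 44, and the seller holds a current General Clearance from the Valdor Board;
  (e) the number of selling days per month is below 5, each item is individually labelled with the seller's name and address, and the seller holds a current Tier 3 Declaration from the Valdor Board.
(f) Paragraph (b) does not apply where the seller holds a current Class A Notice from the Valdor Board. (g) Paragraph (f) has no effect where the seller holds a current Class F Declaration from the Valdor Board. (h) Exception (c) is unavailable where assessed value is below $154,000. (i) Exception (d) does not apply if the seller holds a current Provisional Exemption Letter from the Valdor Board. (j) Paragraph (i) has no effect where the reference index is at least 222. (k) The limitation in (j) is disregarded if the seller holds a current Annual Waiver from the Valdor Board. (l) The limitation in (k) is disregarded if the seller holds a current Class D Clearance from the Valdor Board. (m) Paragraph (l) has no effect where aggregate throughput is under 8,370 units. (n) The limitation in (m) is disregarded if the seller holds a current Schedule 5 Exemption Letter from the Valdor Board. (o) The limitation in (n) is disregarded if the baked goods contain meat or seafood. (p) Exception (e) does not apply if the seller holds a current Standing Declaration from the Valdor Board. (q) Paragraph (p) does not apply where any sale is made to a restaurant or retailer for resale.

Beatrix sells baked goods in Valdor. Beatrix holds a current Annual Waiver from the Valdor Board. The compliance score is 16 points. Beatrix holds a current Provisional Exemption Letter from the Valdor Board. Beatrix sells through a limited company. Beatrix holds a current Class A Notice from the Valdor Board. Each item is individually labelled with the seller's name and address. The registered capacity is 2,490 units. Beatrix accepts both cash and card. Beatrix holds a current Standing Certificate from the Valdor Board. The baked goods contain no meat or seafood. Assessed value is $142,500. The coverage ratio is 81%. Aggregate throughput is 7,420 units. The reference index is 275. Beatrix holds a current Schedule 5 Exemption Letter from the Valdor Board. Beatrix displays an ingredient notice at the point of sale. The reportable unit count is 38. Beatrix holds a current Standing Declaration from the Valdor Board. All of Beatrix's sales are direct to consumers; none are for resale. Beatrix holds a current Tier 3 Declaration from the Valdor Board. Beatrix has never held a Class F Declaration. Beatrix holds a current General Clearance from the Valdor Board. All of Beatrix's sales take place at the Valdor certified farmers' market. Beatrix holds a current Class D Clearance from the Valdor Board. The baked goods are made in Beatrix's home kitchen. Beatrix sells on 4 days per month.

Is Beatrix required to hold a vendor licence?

Exception (a) requires that the seller is a natural person (not a corporation or partnership); but the seller operates through a limited company, so (a) is unavailable.
Exception (b)'s conditions are all satisfied: the registered capacity is 2,490 units, meeting the 2,480 units threshold; all sales are at a certified farmers' market; a current Standing Certificate is held. But: (f) operates against (b): a current Class A Notice is held. (g) does not operate here (the Class F Declaration is not current), so (f) stands. Exception (b) does not apply.
Exception (c): the compliance score is 16 points, less than the 18 points limit; an ingredient notice is displayed — every condition holds. However, paragraph (h) must be considered: (h) operates — assessed value is $142,500, below the $154,000 limit. (c) is therefore removed.
Exception (d)'s conditions are all satisfied: the baked goods are home-kitchen produced; the reportable unit count is 38, under the 44 limit; a current General Clearance is held. As to paragraphs (i)–(o): (i) applies (a current Provisional Exemption Letter is held), but is overridden by (j): (j) operates against (i): the reference index is 275, meeting the 222 threshold. (k) would limit (j) — a current Annual Waiver is held — but (l) sets (k) aside: (l) is triggered — a current Class D Clearance is held. (m) would limit (l) — aggregate throughput is 7,420 units, under the 8,370 units limit — but (n) sets (m) aside: (n) operates against (m): a current Schedule 5 Exemption Letter is held. (o), which would lift (n), does not operate here — the baked goods contain no meat or seafood. So (d) applies.
Exception (e)'s conditions are all satisfied: the number of selling days per month is 4, below the 5 limit; items are individually labelled; a current Tier 3 Declaration is held. But applying paragraphs (p)–(q): (p) operates against (e): a current Standing Declaration is held. (q) is inapplicable (no sales are for resale), so (p) stands. So (e) is unavailable.

No — exception (d) applies; Beatrix is not required to hold a vendor licence.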